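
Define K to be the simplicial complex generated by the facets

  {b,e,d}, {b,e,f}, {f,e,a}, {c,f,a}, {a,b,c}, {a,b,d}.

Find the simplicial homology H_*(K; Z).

H_0 = Z,  H_1 = Z,  H_2 = 0.

Order the vertices as a < b < c < d < e < f. Listing each simplex with vertices in this order, K has dimension 2 with simplices:

  0-simplices (6): a, b, c, d, e, f
  1-simplices (12): ab, ac, ad, ae, af, bc, bd, be, bf, cf, de, ef
  2-simplices (6): abc, abd, acf, aef, bde, bef

so the chain groups are C_0 ≅ Z^6, C_1 ≅ Z^12, C_2 ≅ Z^6.

Boundary ∂_1: C_1 → C_0 maps an edge to its endpoints' difference, ∂[p,q] = q − p. For instance
  ∂de = e − d.
The resulting 6×12 matrix has rank 5, and its Smith normal form has invariant factors (1,1,1,1,1).

The boundary map ∂_2: C_2 → C_1 acts by ∂[p,q,r] = [q,r] − [p,r] + [p,q]. For instance
  ∂bef = ef − bf + be,
  ∂abd = bd − ad + ab.
As a 12×6 matrix over Z this has rank 6, with invariant factors (1,1,1,1,1,1).

Computing H_k = (kernel of ∂_k) / (image of ∂_{k+1}):

  H_0: rank C_0 − rank ∂_1 = 6 − 5 = 1, and the invariant factors of ∂_1 are all 1, so H_0 ≅ Z.
  H_1: rank ker ∂_1 − rank ∂_2 = (12 − 5) − 6 = 1, and the invariant factors of ∂_2 are all 1, so H_1 ≅ Z.
  H_2: rank ker ∂_2 − rank ∂_3 = (6 − 6) − 0 = 0, and there is no ∂_3, so H_2 ≅ 0.

As a check, the Euler characteristic is 6 − 12 + 6 = 0, which agrees with 1 − 1 + 0 = 0.
(K is a triangulation of the cylinder S^1 x I.)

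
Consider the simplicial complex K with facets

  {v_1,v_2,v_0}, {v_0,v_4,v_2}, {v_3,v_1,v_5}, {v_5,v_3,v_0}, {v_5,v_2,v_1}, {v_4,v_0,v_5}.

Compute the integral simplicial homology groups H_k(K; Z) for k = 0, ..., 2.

H_0 ≅ Z,  H_1 ≅ Z,  H_2 = 0.

K has 6 vertices, 12 edges, 6 triangles.
rank ∂_0 = 0, rank ∂_1 = 5 ⇒ b_0 = 6 − 0 − 5 = 1; all invariant factors of ∂_1 are 1 so no torsion. So H_0 = Z.
rank ∂_1 = 5, rank ∂_2 = 6 ⇒ b_1 = 12 − 5 − 6 = 1; all invariant factors of ∂_2 are 1 so no torsion. So H_1 = Z.
rank ∂_2 = 6, rank ∂_3 = 0 ⇒ b_2 = 6 − 6 − 0 = 0. So H_2 = 0.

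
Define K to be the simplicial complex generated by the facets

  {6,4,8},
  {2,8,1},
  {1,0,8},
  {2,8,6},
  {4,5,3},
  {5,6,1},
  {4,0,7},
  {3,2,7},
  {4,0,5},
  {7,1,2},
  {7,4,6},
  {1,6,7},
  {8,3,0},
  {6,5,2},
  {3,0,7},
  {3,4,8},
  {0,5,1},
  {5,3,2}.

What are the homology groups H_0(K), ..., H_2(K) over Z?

We work with the vertex ordering 0 < 1 < 2 < 3 < 4 < 5 < 6 < 7 < 8. The simplices of K, each written with vertices in increasing order, are:

  0-simplices (9): [0], [1], [2], [3], [4], [5], [6], [7], [8]
  1-simplices (27): (27 of them)
  2-simplices (18): [0,1,5], [0,1,8], [0,3,7], [0,3,8], [0,4,5], [0,4,7], [1,2,7], [1,2,8], [1,5,6], [1,6,7], [2,3,5], [2,3,7], [2,5,6], [2,6,8], [3,4,5], [3,4,8], [4,6,7], [4,6,8]

Hence C_0 ≅ Z^9, C_1 ≅ Z^27, C_2 ≅ Z^18.

The boundary map ∂_1: C_1 → C_0 is given by ∂[p,q] = [q] − [p]. For instance
  ∂[0,1] = [1] − [0].
The resulting 9×27 matrix has rank 8, and its Smith normal form has invariant factors (1,1,1,1,1,1,1,1).

Boundary ∂_2: C_2 → C_1 sends each 2-simplex [p,q,r] to [q,r] − [p,r] + [p,q]. For instance
  ∂[0,4,5] = [4,5] − [0,5] + [0,4],
  ∂[0,1,8] = [1,8] − [0,8] + [0,1].
This gives a 27×18 integer matrix of rank 18; reducing to Smith normal form yields diagonal entries (1,1,1,1,1,1,1,1,1,1,1,1,1,1,1,1,1,2).

Computing H_k = (kernel of ∂_k) / (image of ∂_{k+1}):

  H_0: rank C_0 − rank ∂_1 = 9 − 8 = 1, and the invariant factors of ∂_1 are all 1, so H_0 ≅ Z.
  H_1: rank ker ∂_1 − rank ∂_2 = (27 − 8) − 18 = 1, and ∂_2 has invariant factor 2 > 1, so H_1 ≅ Z ⊕ Z_2.
  H_2: rank ker ∂_2 − rank ∂_3 = (18 − 18) − 0 = 0, and there is no ∂_3, so H_2 ≅ 0.

As a check, the Euler characteristic is 9 − 27 + 18 = 0, which agrees with 1 − 1 + 0 = 0.
(K is a triangulation of the Klein bottle.)

H_0 = Z,  H_1 = Z ⊕ Z_2,  H_2 = 0.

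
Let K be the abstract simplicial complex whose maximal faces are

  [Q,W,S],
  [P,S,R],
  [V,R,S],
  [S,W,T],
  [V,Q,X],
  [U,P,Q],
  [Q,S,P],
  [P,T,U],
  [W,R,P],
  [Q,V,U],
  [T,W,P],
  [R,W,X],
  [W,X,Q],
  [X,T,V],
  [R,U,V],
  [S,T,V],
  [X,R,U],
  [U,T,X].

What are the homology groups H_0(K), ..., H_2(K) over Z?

H_0 ≅ Z,  H_1 ≅ Z ⊕ Z/2,  H_2 = 0.

Fix the vertex order P < Q < R < S < T < U < V < W < X and write every simplex with vertices in increasing order. Then dim K = 2 and the simplices of K are:

  0-simplices (9): P, Q, R, S, T, U, V, W, X
  1-simplices (27): PQ, PR, PS, PT, PU, PW, QS, QU, QV, QW, QX, RS, RU, RV, RW, RX, ST, SV, SW, TU, TV, TW, TX, UV, UX, VX, WX
  2-simplices (18): PQS, PQU, PRS, PRW, PTU, PTW, QSW, QUV, QVX, QWX, RSV, RUV, RUX, RWX, STV, STW, TUX, TVX

so the chain groups are C_0 ≅ Z^9, C_1 ≅ Z^27, C_2 ≅ Z^18.

The boundary map ∂_1: C_1 → C_0 sends each edge [p,q] (with p < q) to q − p. For instance
  ∂RX = X − R.
This gives a 9×27 integer matrix of rank 8; reducing to Smith normal form yields diagonal entries (1,1,1,1,1,1,1,1).

Boundary ∂_2: C_2 → C_1 maps a triangle to the signed sum of its edges. For instance
  ∂QVX = VX − QX + QV,
  ∂PTU = TU − PU + PT.
This gives a 27×18 integer matrix of rank 18; reducing to Smith normal form yields diagonal entries (1,1,1,1,1,1,1,1,1,1,1,1,1,1,1,1,1,2).

Now H_k = ker ∂_k / im ∂_{k+1}, so:

  H_0: rank C_0 − rank ∂_1 = 9 − 8 = 1, and the invariant factors of ∂_1 are all 1, so H_0 ≅ Z.
  H_1: rank ker ∂_1 − rank ∂_2 = (27 − 8) − 18 = 1, and ∂_2 has invariant factor 2 > 1, so H_1 ≅ Z ⊕ Z/2.
  H_2: rank ker ∂_2 − rank ∂_3 = (18 − 18) − 0 = 0, and there is no ∂_3, so H_2 ≅ 0.

As a check, the Euler characteristic is 9 − 27 + 18 = 0, which agrees with 1 − 1 + 0 = 0.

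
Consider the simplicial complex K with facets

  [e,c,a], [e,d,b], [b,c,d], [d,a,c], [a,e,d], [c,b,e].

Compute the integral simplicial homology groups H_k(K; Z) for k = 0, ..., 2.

H_0 = Z,  H_1 = 0,  H_2 = Z.

Take the total order a < b < c < d < e on the vertex set. Then K (dimension 2) consists of the simplices:

  0-simplices (5): a, b, c, d, e
  1-simplices (9): ac, ad, ae, bc, bd, be, cd, ce, de
  2-simplices (6): acd, ace, ade, bcd, bce, bde

so the chain groups are C_0 ≅ Z^5, C_1 ≅ Z^9, C_2 ≅ Z^6.

∂_1: C_1 → C_0 is given by ∂[p,q] = [q] − [p]. For instance
  ∂bc = c − b.
The resulting 5×9 matrix has rank 4, and its Smith normal form has invariant factors (1,1,1,1).

The boundary map ∂_2: C_2 → C_1 maps a triangle to the signed sum of its edges. For instance
  ∂bce = ce − be + bc,
  ∂bde = de − be + bd.
As a 9×6 matrix over Z this has rank 5, with invariant factors (1,1,1,1,1).

Computing H_k = (kernel of ∂_k) / (image of ∂_{k+1}):

  H_0: rank C_0 − rank ∂_1 = 5 − 4 = 1, and the invariant factors of ∂_1 are all 1, so H_0 ≅ Z.
  H_1: rank ker ∂_1 − rank ∂_2 = (9 − 4) − 5 = 0, and the invariant factors of ∂_2 are all 1, so H_1 ≅ 0.
  H_2: rank ker ∂_2 − rank ∂_3 = (6 − 5) − 0 = 1, and there is no ∂_3, so H_2 ≅ Z.

As a check, the Euler characteristic is 5 − 9 + 6 = 2, which agrees with 1 − 0 + 1 = 2.
(K is a triangulation of the 2-sphere S^2.)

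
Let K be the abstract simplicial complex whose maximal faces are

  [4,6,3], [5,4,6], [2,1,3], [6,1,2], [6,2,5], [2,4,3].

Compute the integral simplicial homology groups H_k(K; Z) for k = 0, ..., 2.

We work with the vertex ordering 1 < 2 < 3 < 4 < 5 < 6. The simplices of K, each written with vertices in increasing order, are:

  0-simplices (6): [1], [2], [3], [4], [5], [6]
  1-simplices (12): [1,2], [1,3], [1,6], [2,3], [2,4], [2,5], [2,6], [3,4], [3,6], [4,5], [4,6], [5,6]
  2-simplices (6): [1,2,3], [1,2,6], [2,3,4], [2,5,6], [3,4,6], [4,5,6]

so the chain groups are C_0 ≅ Z^6, C_1 ≅ Z^12, C_2 ≅ Z^6.

∂_1: C_1 → C_0 sends each edge [p,q] (with p < q) to q − p.
This gives a 6×12 integer matrix of rank 5; reducing to Smith normal form yields diagonal entries (1,1,1,1,1).

∂_2: C_2 → C_1 sends each 2-simplex [p,q,r] to [q,r] − [p,r] + [p,q]. For instance
  ∂[4,5,6] = [5,6] − [4,6] + [4,5],
  ∂[2,3,4] = [3,4] − [2,4] + [2,3].
The 12×6 boundary matrix has rank 6 and Smith normal form diag(1,1,1,1,1,1).

Computing H_k = (kernel of ∂_k) / (image of ∂_{k+1}):

  H_0: rank C_0 − rank ∂_1 = 6 − 5 = 1, and the invariant factors of ∂_1 are all 1, so H_0 = Z.
  H_1: rank ker ∂_1 − rank ∂_2 = (12 − 5) − 6 = 1, and the invariant factors of ∂_2 are all 1, so H_1 = Z.
  H_2: rank ker ∂_2 − rank ∂_3 = (6 − 6) − 0 = 0, and there is no ∂_3, so H_2 = 0.

H_0 = Z,  H_1 = Z,  H_2 = 0.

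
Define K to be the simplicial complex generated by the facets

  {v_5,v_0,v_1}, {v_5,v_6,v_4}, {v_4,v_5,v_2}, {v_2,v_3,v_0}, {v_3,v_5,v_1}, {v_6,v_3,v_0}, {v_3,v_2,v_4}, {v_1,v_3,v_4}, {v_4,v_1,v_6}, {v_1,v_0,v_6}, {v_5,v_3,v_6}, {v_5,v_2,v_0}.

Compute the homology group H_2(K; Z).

Fix the vertex order v_0 < v_1 < v_2 < v_3 < v_4 < v_5 < v_6 and write every simplex with vertices in increasing order. Then dim K = 2 and the simplices of K are:

  0-simplices (7): [v_0], [v_1], [v_2], [v_3], [v_4], [v_5], [v_6]
  1-simplices (18): (18 of them)
  2-simplices (12): (12 of them)

so the chain groups are C_0 ≅ Z^7, C_1 ≅ Z^18, C_2 ≅ Z^12.

The boundary map ∂_1: C_1 → C_0 sends each edge [p,q] (with p < q) to q − p.
The 7×18 boundary matrix has rank 6 and Smith normal form diag(1,1,1,1,1,1).

∂_2: C_2 → C_1 sends each 2-simplex [p,q,r] to [q,r] − [p,r] + [p,q]. For instance
  ∂[v_0,v_1,v_5] = [v_1,v_5] − [v_0,v_5] + [v_0,v_1],
  ∂[v_2,v_4,v_5] = [v_4,v_5] − [v_2,v_5] + [v_2,v_4].
As a 18×12 matrix over Z this has rank 12, with invariant factors (1,1,1,1,1,1,1,1,1,1,1,2).

Reading off H_k = ker ∂_k / im ∂_{k+1}:

  H_2: rank ker ∂_2 − rank ∂_3 = (12 − 12) − 0 = 0, and there is no ∂_3, so H_2 = 0.

H_2 = 0.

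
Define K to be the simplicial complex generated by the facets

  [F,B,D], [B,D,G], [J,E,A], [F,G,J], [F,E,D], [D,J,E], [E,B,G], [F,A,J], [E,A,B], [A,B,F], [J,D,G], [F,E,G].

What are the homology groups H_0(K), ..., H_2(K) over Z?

H_0 = Z,  H_1 = Z/2,  H_2 = 0.

Order the vertices as A < B < D < E < F < G < J. Listing each simplex with vertices in this order, K has dimension 2 with simplices:

  0-simplices (7): A, B, D, E, F, G, J
  1-simplices (18): AB, AE, AF, AJ, BD, BE, BF, BG, DE, DF, DG, DJ, EF, EG, EJ, FG, FJ, GJ
  2-simplices (12): ABE, ABF, AEJ, AFJ, BDF, BDG, BEG, DEF, DEJ, DGJ, EFG, FGJ

Hence C_0 ≅ Z^7, C_1 ≅ Z^18, C_2 ≅ Z^12.

∂_1: C_1 → C_0 sends each edge [p,q] (with p < q) to q − p.
The resulting 7×18 matrix has rank 6, and its Smith normal form has invariant factors (1,1,1,1,1,1).

∂_2: C_2 → C_1 sends each 2-simplex [p,q,r] to [q,r] − [p,r] + [p,q]. For instance
  ∂FGJ = GJ − FJ + FG,
  ∂BDF = DF − BF + BD.
This gives a 18×12 integer matrix of rank 12; reducing to Smith normal form yields diagonal entries (1,1,1,1,1,1,1,1,1,1,1,2).

Computing H_k = (kernel of ∂_k) / (image of ∂_{k+1}):

  H_0: rank C_0 − rank ∂_1 = 7 − 6 = 1, and the invariant factors of ∂_1 are all 1, so H_0 = Z.
  H_1: rank ker ∂_1 − rank ∂_2 = (18 − 6) − 12 = 0, and ∂_2 has invariant factor 2 > 1, so H_1 = Z/2.
  H_2: rank ker ∂_2 − rank ∂_3 = (12 − 12) − 0 = 0, and there is no ∂_3, so H_2 = 0.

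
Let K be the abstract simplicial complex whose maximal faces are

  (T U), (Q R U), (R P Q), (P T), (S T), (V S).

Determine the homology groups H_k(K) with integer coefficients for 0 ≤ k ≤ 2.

H_0 ≅ Z,  H_1 ≅ Z,  H_2 = 0.

Order the vertices as P < Q < R < S < T < U < V. Listing each simplex with vertices in this order, K has dimension 2 with simplices:

  0-simplices (7): P, Q, R, S, T, U, V
  1-simplices (9): PQ, PR, PT, QR, QU, RU, ST, SV, TU
  2-simplices (2): PQR, QRU

so the chain groups are C_0 ≅ Z^7, C_1 ≅ Z^9, C_2 ≅ Z^2.

Boundary ∂_1: C_1 → C_0 is given by ∂[p,q] = [q] − [p]. For instance
  ∂TU = U − T.
As a 7×9 matrix over Z this has rank 6, with invariant factors (1,1,1,1,1,1).

Boundary ∂_2: C_2 → C_1 acts by ∂[p,q,r] = [q,r] − [p,r] + [p,q]. For instance
  ∂PQR = QR − PR + PQ,
  ∂QRU = RU − QU + QR.
The 9×2 boundary matrix has rank 2 and Smith normal form diag(1,1).

Computing H_k = (kernel of ∂_k) / (image of ∂_{k+1}):

  H_0: rank C_0 − rank ∂_1 = 7 − 6 = 1, and the invariant factors of ∂_1 are all 1, so H_0 = Z.
  H_1: rank ker ∂_1 − rank ∂_2 = (9 − 6) − 2 = 1, and the invariant factors of ∂_2 are all 1, so H_1 = Z.
  H_2: rank ker ∂_2 − rank ∂_3 = (2 − 2) − 0 = 0, and there is no ∂_3, so H_2 = 0.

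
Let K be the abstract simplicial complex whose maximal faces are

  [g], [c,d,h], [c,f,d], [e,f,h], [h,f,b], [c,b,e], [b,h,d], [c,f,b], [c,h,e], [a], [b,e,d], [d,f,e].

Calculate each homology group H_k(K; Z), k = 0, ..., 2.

H_0 ≅ Z^3,  H_1 ≅ Z/2,  H_2 = 0.

Order the vertices as a < b < c < d < e < f < g < h. Listing each simplex with vertices in this order, K has dimension 2 with simplices:

  0-simplices (8): a, b, c, d, e, f, g, h
  1-simplices (15): bc, bd, be, bf, bh, cd, ce, cf, ch, de, df, dh, ef, eh, fh
  2-simplices (10): bce, bcf, bde, bdh, bfh, cdf, cdh, ceh, def, efh

giving chain groups C_0 ≅ Z^8, C_1 ≅ Z^15, C_2 ≅ Z^10.

The boundary map ∂_1: C_1 → C_0 is given by ∂[p,q] = [q] − [p].
As a 8×15 matrix over Z this has rank 5, with invariant factors (1,1,1,1,1).

The boundary map ∂_2: C_2 → C_1 sends each 2-simplex [p,q,r] to [q,r] − [p,r] + [p,q]. For instance
  ∂bcf = cf − bf + bc,
  ∂efh = fh − eh + ef.
This gives a 15×10 integer matrix of rank 10; reducing to Smith normal form yields diagonal entries (1,1,1,1,1,1,1,1,1,2).

Now H_k = ker ∂_k / im ∂_{k+1}, so:

  H_0: rank C_0 − rank ∂_1 = 8 − 5 = 3, and the invariant factors of ∂_1 are all 1, so H_0 ≅ Z^3.
  H_1: rank ker ∂_1 − rank ∂_2 = (15 − 5) − 10 = 0, and ∂_2 has invariant factor 2 > 1, so H_1 ≅ Z/2.
  H_2: rank ker ∂_2 − rank ∂_3 = (10 − 10) − 0 = 0, and there is no ∂_3, so H_2 ≅ 0.

As a check, the Euler characteristic is 8 − 15 + 10 = 3, which agrees with 3 − 0 + 0 = 3.
(K is a triangulation of the disjoint union of a set of 2 points and the real projective plane RP^2.)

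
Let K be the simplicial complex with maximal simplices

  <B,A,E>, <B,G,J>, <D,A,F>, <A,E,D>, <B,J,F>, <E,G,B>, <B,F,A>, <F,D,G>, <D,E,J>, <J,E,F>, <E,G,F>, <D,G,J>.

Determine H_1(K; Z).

We work with the vertex ordering A < B < D < E < F < G < J. The simplices of K, each written with vertices in increasing order, are:

  0-simplices (7): A, B, D, E, F, G, J
  1-simplices (18): AB, AD, AE, AF, BE, BF, BG, BJ, DE, DF, DG, DJ, EF, EG, EJ, FG, FJ, GJ
  2-simplices (12): ABE, ABF, ADE, ADF, BEG, BFJ, BGJ, DEJ, DFG, DGJ, EFG, EFJ

Hence C_0 ≅ Z^7, C_1 ≅ Z^18, C_2 ≅ Z^12.

Boundary ∂_1: C_1 → C_0 maps an edge to its endpoints' difference, ∂[p,q] = q − p. For instance
  ∂EG = G − E.
The resulting 7×18 matrix has rank 6, and its Smith normal form has invariant factors (1,1,1,1,1,1).

∂_2: C_2 → C_1 acts by ∂[p,q,r] = [q,r] − [p,r] + [p,q]. For instance
  ∂ADF = DF − AF + AD,
  ∂BEG = EG − BG + BE.
The 18×12 boundary matrix has rank 12 and Smith normal form diag(1,1,1,1,1,1,1,1,1,1,1,2).

Now H_k = ker ∂_k / im ∂_{k+1}, so:

  H_1: rank ker ∂_1 − rank ∂_2 = (18 − 6) − 12 = 0, and ∂_2 has invariant factor 2 > 1, so H_1 ≅ Z/2.

H_1 ≅ Z/2.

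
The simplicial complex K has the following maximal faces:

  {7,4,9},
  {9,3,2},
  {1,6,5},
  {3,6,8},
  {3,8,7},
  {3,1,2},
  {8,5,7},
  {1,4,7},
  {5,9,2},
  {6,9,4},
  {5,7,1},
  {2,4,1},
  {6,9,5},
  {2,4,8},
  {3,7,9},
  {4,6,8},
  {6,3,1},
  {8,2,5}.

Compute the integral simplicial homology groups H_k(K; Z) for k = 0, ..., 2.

We work with the vertex ordering 1 < 2 < 3 < 4 < 5 < 6 < 7 < 8 < 9. The simplices of K, each written with vertices in increasing order, are:

  0-simplices (9): [1], [2], [3], [4], [5], [6], [7], [8], [9]
  1-simplices (27): (27 of them)
  2-simplices (18): [1,2,3], [1,2,4], [1,3,6], [1,4,7], [1,5,6], [1,5,7], [2,3,9], [2,4,8], [2,5,8], [2,5,9], [3,6,8], [3,7,8], [3,7,9], [4,6,8], [4,6,9], [4,7,9], [5,6,9], [5,7,8]

giving chain groups C_0 ≅ Z^9, C_1 ≅ Z^27, C_2 ≅ Z^18.

The boundary map ∂_1: C_1 → C_0 is given by ∂[p,q] = [q] − [p]. For instance
  ∂[5,8] = [8] − [5].
This gives a 9×27 integer matrix of rank 8; reducing to Smith normal form yields diagonal entries (1,1,1,1,1,1,1,1).

Boundary ∂_2: C_2 → C_1 acts by ∂[p,q,r] = [q,r] − [p,r] + [p,q]. For instance
  ∂[1,3,6] = [3,6] − [1,6] + [1,3],
  ∂[4,6,9] = [6,9] − [4,9] + [4,6].
As a 27×18 matrix over Z this has rank 17, with invariant factors (1,1,1,1,1,1,1,1,1,1,1,1,1,1,1,1,1).

From H_k ≅ ker(∂_k) / im(∂_{k+1}) we obtain:

  H_0: rank C_0 − rank ∂_1 = 9 − 8 = 1, and the invariant factors of ∂_1 are all 1, so H_0 ≅ Z.
  H_1: rank ker ∂_1 − rank ∂_2 = (27 − 8) − 17 = 2, and the invariant factors of ∂_2 are all 1, so H_1 ≅ Z^2.
  H_2: rank ker ∂_2 − rank ∂_3 = (18 − 17) − 0 = 1, and there is no ∂_3, so H_2 ≅ Z.

H_0 = Z,  H_1 = Z^2,  H_2 = Z.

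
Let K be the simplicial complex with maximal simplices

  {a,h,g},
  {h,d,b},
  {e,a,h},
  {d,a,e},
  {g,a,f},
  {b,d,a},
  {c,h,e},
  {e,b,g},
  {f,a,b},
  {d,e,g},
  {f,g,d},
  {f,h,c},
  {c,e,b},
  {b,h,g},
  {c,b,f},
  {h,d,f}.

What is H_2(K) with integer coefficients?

Order the vertices as a < b < c < d < e < f < g < h. Listing each simplex with vertices in this order, K has dimension 2 with simplices:

  0-simplices (8): a, b, c, d, e, f, g, h
  1-simplices (24): ab, ad, ae, af, ag, ah, bc, bd, be, bf, bg, bh, ce, cf, ch, de, df, dg, dh, eg, eh, fg, fh, gh
  2-simplices (16): abd, abf, ade, aeh, afg, agh, bce, bcf, bdh, beg, bgh, ceh, cfh, deg, dfg, dfh

so the chain groups are C_0 ≅ Z^8, C_1 ≅ Z^24, C_2 ≅ Z^16.

∂_1: C_1 → C_0 maps an edge to its endpoints' difference, ∂[p,q] = q − p. For instance
  ∂bd = d − b.
The 8×24 boundary matrix has rank 7 and Smith normal form diag(1,1,1,1,1,1,1).

Boundary ∂_2: C_2 → C_1 maps a triangle to the signed sum of its edges. For instance
  ∂dfg = fg − dg + df,
  ∂afg = fg − ag + af.
The resulting 24×16 matrix has rank 15, and its Smith normal form has invariant factors (1,1,1,1,1,1,1,1,1,1,1,1,1,1,1).

Reading off H_k = ker ∂_k / im ∂_{k+1}:

  H_2: rank ker ∂_2 − rank ∂_3 = (16 − 15) − 0 = 1, and there is no ∂_3, so H_2 ≅ Z.

(K is a triangulation of the torus T^2.)

H_2 ≅ Z.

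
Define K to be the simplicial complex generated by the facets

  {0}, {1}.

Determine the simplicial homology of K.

H_0 ≅ Z^2.

Fix the vertex order 0 < 1 and write every simplex with vertices in increasing order. Then dim K = 0 and the simplices of K are:

  0-simplices (2): [0], [1]

so the chain groups are C_0 ≅ Z^2.

Computing H_k = (kernel of ∂_k) / (image of ∂_{k+1}):

  H_0: rank C_0 − rank ∂_1 = 2 − 0 = 2, and there is no ∂_1, so H_0 ≅ Z^2.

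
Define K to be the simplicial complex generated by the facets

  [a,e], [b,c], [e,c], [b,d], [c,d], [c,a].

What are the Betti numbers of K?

b_0 = 1, b_1 = 2.

We work with the vertex ordering a < b < c < d < e. The simplices of K, each written with vertices in increasing order, are:

  0-simplices (5): a, b, c, d, e
  1-simplices (6): ac, ae, bc, bd, cd, ce

so the chain groups are C_0 ≅ Z^5, C_1 ≅ Z^6.

The boundary map ∂_1: C_1 → C_0 sends each edge [p,q] (with p < q) to q − p.
This gives a 5×6 integer matrix of rank 4; reducing to Smith normal form yields diagonal entries (1,1,1,1).

Computing H_k = (kernel of ∂_k) / (image of ∂_{k+1}):

  H_0: rank C_0 − rank ∂_1 = 5 − 4 = 1, and the invariant factors of ∂_1 are all 1, so H_0 ≅ Z.
  H_1: rank ker ∂_1 − rank ∂_2 = (6 − 4) − 0 = 2, and there is no ∂_2, so H_1 ≅ Z^2.

(K is a triangulation of a wedge of 2 circles.)

Hence the Betti numbers are b_0 = 1, b_1 = 2.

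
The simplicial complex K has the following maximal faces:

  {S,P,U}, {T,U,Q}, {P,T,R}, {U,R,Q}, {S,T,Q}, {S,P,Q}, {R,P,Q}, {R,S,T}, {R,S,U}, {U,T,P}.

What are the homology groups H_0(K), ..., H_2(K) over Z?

H_0 ≅ Z,  H_1 ≅ Z_2,  H_2 = 0.

Take the total order P < Q < R < S < T < U on the vertex set. Then K (dimension 2) consists of the simplices:

  0-simplices (6): P, Q, R, S, T, U
  1-simplices (15): PQ, PR, PS, PT, PU, QR, QS, QT, QU, RS, RT, RU, ST, SU, TU
  2-simplices (10): PQR, PQS, PRT, PSU, PTU, QRU, QST, QTU, RST, RSU

so the chain groups are C_0 ≅ Z^6, C_1 ≅ Z^15, C_2 ≅ Z^10.

The boundary map ∂_1: C_1 → C_0 is given by ∂[p,q] = [q] − [p]. For instance
  ∂QS = S − Q.
The 6×15 boundary matrix has rank 5 and Smith normal form diag(1,1,1,1,1).

The boundary map ∂_2: C_2 → C_1 maps a triangle to the signed sum of its edges. For instance
  ∂RSU = SU − RU + RS,
  ∂QST = ST − QT + QS.
The 15×10 boundary matrix has rank 10 and Smith normal form diag(1,1,1,1,1,1,1,1,1,2).

Now H_k = ker ∂_k / im ∂_{k+1}, so:

  H_0: rank C_0 − rank ∂_1 = 6 − 5 = 1, and the invariant factors of ∂_1 are all 1, so H_0 = Z.
  H_1: rank ker ∂_1 − rank ∂_2 = (15 − 5) − 10 = 0, and ∂_2 has invariant factor 2 > 1, so H_1 = Z_2.
  H_2: rank ker ∂_2 − rank ∂_3 = (10 − 10) − 0 = 0, and there is no ∂_3, so H_2 = 0.

As a check, the Euler characteristic is 6 − 15 + 10 = 1, which agrees with 1 − 0 + 0 = 1.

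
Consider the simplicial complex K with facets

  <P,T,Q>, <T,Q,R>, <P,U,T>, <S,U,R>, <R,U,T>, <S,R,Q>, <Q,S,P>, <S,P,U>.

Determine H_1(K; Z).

H_1 ≅ 0.

Fix the vertex order P < Q < R < S < T < U and write every simplex with vertices in increasing order. Then dim K = 2 and the simplices of K are:

  0-simplices (6): P, Q, R, S, T, U
  1-simplices (12): PQ, PS, PT, PU, QR, QS, QT, RS, RT, RU, SU, TU
  2-simplices (8): PQS, PQT, PSU, PTU, QRS, QRT, RSU, RTU

so the chain groups are C_0 ≅ Z^6, C_1 ≅ Z^12, C_2 ≅ Z^8.

Boundary ∂_1: C_1 → C_0 maps an edge to its endpoints' difference, ∂[p,q] = q − p. For instance
  ∂QS = S − Q.
The 6×12 boundary matrix has rank 5 and Smith normal form diag(1,1,1,1,1).

The boundary map ∂_2: C_2 → C_1 sends each 2-simplex [p,q,r] to [q,r] − [p,r] + [p,q]. For instance
  ∂QRS = RS − QS + QR,
  ∂RTU = TU − RU + RT.
This gives a 12×8 integer matrix of rank 7; reducing to Smith normal form yields diagonal entries (1,1,1,1,1,1,1).

Computing H_k = (kernel of ∂_k) / (image of ∂_{k+1}):

  H_1: rank ker ∂_1 − rank ∂_2 = (12 − 5) − 7 = 0, and the invariant factors of ∂_2 are all 1, so H_1 ≅ 0.

(K is a triangulation of the 2-sphere S^2.)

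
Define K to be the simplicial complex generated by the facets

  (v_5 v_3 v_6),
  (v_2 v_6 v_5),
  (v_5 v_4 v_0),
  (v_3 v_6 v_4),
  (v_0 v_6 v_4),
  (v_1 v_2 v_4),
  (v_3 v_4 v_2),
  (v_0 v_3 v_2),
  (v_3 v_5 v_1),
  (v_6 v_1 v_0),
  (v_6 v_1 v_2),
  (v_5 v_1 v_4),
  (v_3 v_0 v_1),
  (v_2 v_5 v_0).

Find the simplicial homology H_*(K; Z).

We work with the vertex ordering v_0 < v_1 < v_2 < v_3 < v_4 < v_5 < v_6. The simplices of K, each written with vertices in increasing order, are:

  0-simplices (7): [v_0], [v_1], [v_2], [v_3], [v_4], [v_5], [v_6]
  1-simplices (21): (21 of them)
  2-simplices (14): (14 of them)

Hence C_0 ≅ Z^7, C_1 ≅ Z^21, C_2 ≅ Z^14.

The boundary map ∂_1: C_1 → C_0 maps an edge to its endpoints' difference, ∂[p,q] = q − p. For instance
  ∂[v_0,v_4] = [v_4] − [v_0].
This gives a 7×21 integer matrix of rank 6; reducing to Smith normal form yields diagonal entries (1,1,1,1,1,1).

The boundary map ∂_2: C_2 → C_1 acts by ∂[p,q,r] = [q,r] − [p,r] + [p,q]. For instance
  ∂[v_2,v_5,v_6] = [v_5,v_6] − [v_2,v_6] + [v_2,v_5],
  ∂[v_0,v_1,v_6] = [v_1,v_6] − [v_0,v_6] + [v_0,v_1].
The resulting 21×14 matrix has rank 13, and its Smith normal form has invariant factors (1,1,1,1,1,1,1,1,1,1,1,1,1).

Now H_k = ker ∂_k / im ∂_{k+1}, so:

  H_0: rank C_0 − rank ∂_1 = 7 − 6 = 1, and the invariant factors of ∂_1 are all 1, so H_0 = Z.
  H_1: rank ker ∂_1 − rank ∂_2 = (21 − 6) − 13 = 2, and the invariant factors of ∂_2 are all 1, so H_1 = Z^2.
  H_2: rank ker ∂_2 − rank ∂_3 = (14 − 13) − 0 = 1, and there is no ∂_3, so H_2 = Z.

As a check, the Euler characteristic is 7 − 21 + 14 = 0, which agrees with 1 − 2 + 1 = 0.

H_0 ≅ Z,  H_1 ≅ Z^2,  H_2 ≅ Z.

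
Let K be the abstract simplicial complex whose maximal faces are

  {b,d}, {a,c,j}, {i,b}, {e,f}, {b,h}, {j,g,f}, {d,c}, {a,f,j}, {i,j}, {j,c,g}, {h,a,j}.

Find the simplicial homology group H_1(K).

H_1 = Z^2.

Take the total order a < b < c < d < e < f < g < h < i < j on the vertex set. Then K (dimension 2) consists of the simplices:

  0-simplices (10): a, b, c, d, e, f, g, h, i, j
  1-simplices (16): ac, af, ah, aj, bd, bh, bi, cd, cg, cj, ef, fg, fj, gj, hj, ij
  2-simplices (5): acj, afj, ahj, cgj, fgj

giving chain groups C_0 ≅ Z^10, C_1 ≅ Z^16, C_2 ≅ Z^5.

The boundary map ∂_1: C_1 → C_0 sends each edge [p,q] (with p < q) to q − p.
The 10×16 boundary matrix has rank 9 and Smith normal form diag(1,1,1,1,1,1,1,1,1).

∂_2: C_2 → C_1 maps a triangle to the signed sum of its edges. For instance
  ∂fgj = gj − fj + fg,
  ∂cgj = gj − cj + cg.
The resulting 16×5 matrix has rank 5, and its Smith normal form has invariant factors (1,1,1,1,1).

From H_k ≅ ker(∂_k) / im(∂_{k+1}) we obtain:

  H_1: rank ker ∂_1 − rank ∂_2 = (16 − 9) − 5 = 2, and the invariant factors of ∂_2 are all 1, so H_1 = Z^2.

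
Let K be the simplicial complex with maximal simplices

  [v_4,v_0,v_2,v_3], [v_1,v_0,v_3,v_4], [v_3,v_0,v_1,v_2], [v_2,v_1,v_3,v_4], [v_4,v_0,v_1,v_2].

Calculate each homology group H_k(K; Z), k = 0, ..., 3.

H_0 ≅ Z,  H_1 = 0,  H_2 = 0,  H_3 ≅ Z.

We work with the vertex ordering v_0 < v_1 < v_2 < v_3 < v_4. The simplices of K, each written with vertices in increasing order, are:

  0-simplices (5): [v_0], [v_1], [v_2], [v_3], [v_4]
  1-simplices (10): [v_0,v_1], [v_0,v_2], [v_0,v_3], [v_0,v_4], [v_1,v_2], [v_1,v_3], [v_1,v_4], [v_2,v_3], [v_2,v_4], [v_3,v_4]
  2-simplices (10): [v_0,v_1,v_2], [v_0,v_1,v_3], [v_0,v_1,v_4], [v_0,v_2,v_3], [v_0,v_2,v_4], [v_0,v_3,v_4], [v_1,v_2,v_3], [v_1,v_2,v_4], [v_1,v_3,v_4], [v_2,v_3,v_4]
  3-simplices (5): [v_0,v_1,v_2,v_3], [v_0,v_1,v_2,v_4], [v_0,v_1,v_3,v_4], [v_0,v_2,v_3,v_4], [v_1,v_2,v_3,v_4]

giving chain groups C_0 ≅ Z^5, C_1 ≅ Z^10, C_2 ≅ Z^10, C_3 ≅ Z^5.

Boundary ∂_1: C_1 → C_0 sends each edge [p,q] (with p < q) to q − p. For instance
  ∂[v_0,v_4] = [v_4] − [v_0].
As a 5×10 matrix over Z this has rank 4, with invariant factors (1,1,1,1).

Boundary ∂_2: C_2 → C_1 acts by ∂[p,q,r] = [q,r] − [p,r] + [p,q]. For instance
  ∂[v_1,v_2,v_3] = [v_2,v_3] − [v_1,v_3] + [v_1,v_2],
  ∂[v_0,v_1,v_2] = [v_1,v_2] − [v_0,v_2] + [v_0,v_1].
The resulting 10×10 matrix has rank 6, and its Smith normal form has invariant factors (1,1,1,1,1,1).

Boundary ∂_3: C_3 → C_2 sends each 3-simplex σ to the alternating sum Σ_i (−1)^i (σ with its i-th vertex removed). For instance
  ∂[v_0,v_1,v_3,v_4] = [v_1,v_3,v_4] − [v_0,v_3,v_4] + [v_0,v_1,v_4] − [v_0,v_1,v_3],
  ∂[v_0,v_1,v_2,v_3] = [v_1,v_2,v_3] − [v_0,v_2,v_3] + [v_0,v_1,v_3] − [v_0,v_1,v_2].
The 10×5 boundary matrix has rank 4 and Smith normal form diag(1,1,1,1).

Now H_k = ker ∂_k / im ∂_{k+1}, so:

  H_0: rank C_0 − rank ∂_1 = 5 − 4 = 1, and the invariant factors of ∂_1 are all 1, so H_0 ≅ Z.
  H_1: rank ker ∂_1 − rank ∂_2 = (10 − 4) − 6 = 0, and the invariant factors of ∂_2 are all 1, so H_1 ≅ 0.
  H_2: rank ker ∂_2 − rank ∂_3 = (10 − 6) − 4 = 0, and the invariant factors of ∂_3 are all 1, so H_2 ≅ 0.
  H_3: rank ker ∂_3 − rank ∂_4 = (5 − 4) − 0 = 1, and there is no ∂_4, so H_3 ≅ Z.

As a check, the Euler characteristic is 5 − 10 + 10 − 5 = 0, which agrees with 1 − 0 + 0 − 1 = 0.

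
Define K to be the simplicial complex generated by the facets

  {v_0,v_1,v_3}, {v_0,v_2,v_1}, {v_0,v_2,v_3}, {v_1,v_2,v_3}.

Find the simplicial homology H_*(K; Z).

K has 4 vertices, 6 edges, 4 triangles.
rank ∂_0 = 0, rank ∂_1 = 3 ⇒ b_0 = 4 − 0 − 3 = 1; all invariant factors of ∂_1 are 1 so no torsion. So H_0 = Z.
rank ∂_1 = 3, rank ∂_2 = 3 ⇒ b_1 = 6 − 3 − 3 = 0; all invariant factors of ∂_2 are 1 so no torsion. So H_1 = 0.
rank ∂_2 = 3, rank ∂_3 = 0 ⇒ b_2 = 4 − 3 − 0 = 1. So H_2 = Z.

H_0 = Z,  H_1 = 0,  H_2 = Z.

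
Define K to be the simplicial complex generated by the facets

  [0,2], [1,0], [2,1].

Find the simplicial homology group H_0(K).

We work with the vertex ordering 0 < 1 < 2. The simplices of K, each written with vertices in increasing order, are:

  0-simplices (3): [0], [1], [2]
  1-simplices (3): [0,1], [0,2], [1,2]

Hence C_0 ≅ Z^3, C_1 ≅ Z^3.

∂_1: C_1 → C_0 maps an edge to its endpoints' difference, ∂[p,q] = q − p.
As a 3×3 matrix over Z this has rank 2, with invariant factors (1,1).

Computing H_k = (kernel of ∂_k) / (image of ∂_{k+1}):

  H_0: rank C_0 − rank ∂_1 = 3 − 2 = 1, and the invariant factors of ∂_1 are all 1, so H_0 = Z.

H_0 = Z.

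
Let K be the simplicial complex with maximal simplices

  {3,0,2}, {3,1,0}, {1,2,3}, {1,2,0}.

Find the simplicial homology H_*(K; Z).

K has 4 vertices, 6 edges, 4 triangles.
rank ∂_0 = 0, rank ∂_1 = 3 ⇒ b_0 = 4 − 0 − 3 = 1; all invariant factors of ∂_1 are 1 so no torsion. So H_0 ≅ Z.
rank ∂_1 = 3, rank ∂_2 = 3 ⇒ b_1 = 6 − 3 − 3 = 0; all invariant factors of ∂_2 are 1 so no torsion. So H_1 ≅ 0.
rank ∂_2 = 3, rank ∂_3 = 0 ⇒ b_2 = 4 − 3 − 0 = 1. So H_2 ≅ Z.

H_0 = Z,  H_1 = 0,  H_2 = Z.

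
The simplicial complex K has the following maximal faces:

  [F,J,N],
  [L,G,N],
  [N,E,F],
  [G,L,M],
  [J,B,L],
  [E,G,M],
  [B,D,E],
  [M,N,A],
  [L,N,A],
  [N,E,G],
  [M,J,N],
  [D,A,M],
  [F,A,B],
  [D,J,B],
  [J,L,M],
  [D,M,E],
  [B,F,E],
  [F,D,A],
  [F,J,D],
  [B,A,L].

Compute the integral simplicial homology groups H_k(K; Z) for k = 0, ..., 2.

Take the total order A < B < D < E < F < G < J < L < M < N on the vertex set. Then K (dimension 2) consists of the simplices:

  0-simplices (10): A, B, D, E, F, G, J, L, M, N
  1-simplices (30): AB, AD, AF, AL, AM, AN, BD, BE, BF, BJ, BL, DE, DF, DJ, DM, EF, EG, EM, EN, FJ, FN, GL, GM, GN, JL, JM, JN, LM, LN, MN
  2-simplices (20): ABF, ABL, ADF, ADM, ALN, AMN, BDE, BDJ, BEF, BJL, DEM, DFJ, EFN, EGM, EGN, FJN, GLM, GLN, JLM, JMN

so the chain groups are C_0 ≅ Z^10, C_1 ≅ Z^30, C_2 ≅ Z^20.

Boundary ∂_1: C_1 → C_0 is given by ∂[p,q] = [q] − [p].
As a 10×30 matrix over Z this has rank 9, with invariant factors (1,1,1,1,1,1,1,1,1).

The boundary map ∂_2: C_2 → C_1 sends each 2-simplex [p,q,r] to [q,r] − [p,r] + [p,q]. For instance
  ∂GLM = LM − GM + GL,
  ∂EGM = GM − EM + EG.
This gives a 30×20 integer matrix of rank 20; reducing to Smith normal form yields diagonal entries (1,1,1,1,1,1,1,1,1,1,1,1,1,1,1,1,1,1,1,2).

Reading off H_k = ker ∂_k / im ∂_{k+1}:

  H_0: rank C_0 − rank ∂_1 = 10 − 9 = 1, and the invariant factors of ∂_1 are all 1, so H_0 = Z.
  H_1: rank ker ∂_1 − rank ∂_2 = (30 − 9) − 20 = 1, and ∂_2 has invariant factor 2 > 1, so H_1 = Z × Z/2.
  H_2: rank ker ∂_2 − rank ∂_3 = (20 − 20) − 0 = 0, and there is no ∂_3, so H_2 = 0.

As a check, the Euler characteristic is 10 − 30 + 20 = 0, which agrees with 1 − 1 + 0 = 0.
(K is a triangulation of the Klein bottle.)

H_0 = Z,  H_1 = Z × Z/2,  H_2 = 0.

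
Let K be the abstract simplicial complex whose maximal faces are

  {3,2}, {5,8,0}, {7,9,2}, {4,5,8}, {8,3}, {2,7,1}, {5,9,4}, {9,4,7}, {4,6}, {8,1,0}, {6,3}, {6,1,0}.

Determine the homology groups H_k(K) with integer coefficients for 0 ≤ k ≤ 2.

H_0 = Z,  H_1 = Z^4,  H_2 = 0.

Take the total order 0 < 1 < 2 < 3 < 4 < 5 < 6 < 7 < 8 < 9 on the vertex set. Then K (dimension 2) consists of the simplices:

  0-simplices (10): [0], [1], [2], [3], [4], [5], [6], [7], [8], [9]
  1-simplices (21): [0,1], [0,5], [0,6], [0,8], [1,2], [1,6], [1,7], [1,8], [2,3], [2,7], [2,9], [3,6], [3,8], [4,5], [4,6], [4,7], [4,8], [4,9], [5,8], [5,9], [7,9]
  2-simplices (8): [0,1,6], [0,1,8], [0,5,8], [1,2,7], [2,7,9], [4,5,8], [4,5,9], [4,7,9]

Hence C_0 ≅ Z^10, C_1 ≅ Z^21, C_2 ≅ Z^8.

The boundary map ∂_1: C_1 → C_0 is given by ∂[p,q] = [q] − [p].
As a 10×21 matrix over Z this has rank 9, with invariant factors (1,1,1,1,1,1,1,1,1).

The boundary map ∂_2: C_2 → C_1 sends each 2-simplex [p,q,r] to [q,r] − [p,r] + [p,q]. For instance
  ∂[4,7,9] = [7,9] − [4,9] + [4,7],
  ∂[0,5,8] = [5,8] − [0,8] + [0,5].
As a 21×8 matrix over Z this has rank 8, with invariant factors (1,1,1,1,1,1,1,1).

Computing H_k = (kernel of ∂_k) / (image of ∂_{k+1}):

  H_0: rank C_0 − rank ∂_1 = 10 − 9 = 1, and the invariant factors of ∂_1 are all 1, so H_0 ≅ Z.
  H_1: rank ker ∂_1 − rank ∂_2 = (21 − 9) − 8 = 4, and the invariant factors of ∂_2 are all 1, so H_1 ≅ Z^4.
  H_2: rank ker ∂_2 − rank ∂_3 = (8 − 8) − 0 = 0, and there is no ∂_3, so H_2 ≅ 0.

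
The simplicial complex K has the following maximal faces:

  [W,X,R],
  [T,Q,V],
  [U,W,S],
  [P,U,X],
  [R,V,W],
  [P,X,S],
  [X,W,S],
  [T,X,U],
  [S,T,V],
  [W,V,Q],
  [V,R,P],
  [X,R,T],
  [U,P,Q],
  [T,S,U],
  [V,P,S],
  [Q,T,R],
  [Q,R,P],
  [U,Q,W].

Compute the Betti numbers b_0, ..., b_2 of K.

b_0 = 1, b_1 = 1, b_2 = 0.

Order the vertices as P < Q < R < S < T < U < V < W < X. Listing each simplex with vertices in this order, K has dimension 2 with simplices:

  0-simplices (9): P, Q, R, S, T, U, V, W, X
  1-simplices (27): PQ, PR, PS, PU, PV, PX, QR, QT, QU, QV, QW, RT, RV, RW, RX, ST, SU, SV, SW, SX, TU, TV, TX, UW, UX, VW, WX
  2-simplices (18): PQR, PQU, PRV, PSV, PSX, PUX, QRT, QTV, QUW, QVW, RTX, RVW, RWX, STU, STV, SUW, SWX, TUX

giving chain groups C_0 ≅ Z^9, C_1 ≅ Z^27, C_2 ≅ Z^18.

Boundary ∂_1: C_1 → C_0 is given by ∂[p,q] = [q] − [p]. For instance
  ∂TX = X − T.
This gives a 9×27 integer matrix of rank 8; reducing to Smith normal form yields diagonal entries (1,1,1,1,1,1,1,1).

∂_2: C_2 → C_1 maps a triangle to the signed sum of its edges. For instance
  ∂QTV = TV − QV + QT,
  ∂PQU = QU − PU + PQ.
This gives a 27×18 integer matrix of rank 18; reducing to Smith normal form yields diagonal entries (1,1,1,1,1,1,1,1,1,1,1,1,1,1,1,1,1,2).

From H_k ≅ ker(∂_k) / im(∂_{k+1}) we obtain:

  H_0: rank C_0 − rank ∂_1 = 9 − 8 = 1, and the invariant factors of ∂_1 are all 1, so H_0 = Z.
  H_1: rank ker ∂_1 − rank ∂_2 = (27 − 8) − 18 = 1, and ∂_2 has invariant factor 2 > 1, so H_1 = Z ⊕ Z/2.
  H_2: rank ker ∂_2 − rank ∂_3 = (18 − 18) − 0 = 0, and there is no ∂_3, so H_2 = 0.

As a check, the Euler characteristic is 9 − 27 + 18 = 0, which agrees with 1 − 1 + 0 = 0.

Hence the Betti numbers are b_0 = 1, b_1 = 1, b_2 = 0.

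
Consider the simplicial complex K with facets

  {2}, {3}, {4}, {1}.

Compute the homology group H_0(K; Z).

We work with the vertex ordering 1 < 2 < 3 < 4. The simplices of K, each written with vertices in increasing order, are:

  0-simplices (4): [1], [2], [3], [4]

so the chain groups are C_0 ≅ Z^4.

Now H_k = ker ∂_k / im ∂_{k+1}, so:

  H_0: rank C_0 − rank ∂_1 = 4 − 0 = 4, and there is no ∂_1, so H_0 = Z^4.

H_0 = Z^4.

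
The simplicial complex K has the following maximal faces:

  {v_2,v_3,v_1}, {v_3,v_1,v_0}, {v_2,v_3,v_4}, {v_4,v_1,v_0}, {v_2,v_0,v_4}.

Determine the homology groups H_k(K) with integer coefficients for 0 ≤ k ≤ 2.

Fix the vertex order v_0 < v_1 < v_2 < v_3 < v_4 and write every simplex with vertices in increasing order. Then dim K = 2 and the simplices of K are:

  0-simplices (5): [v_0], [v_1], [v_2], [v_3], [v_4]
  1-simplices (10): [v_0,v_1], [v_0,v_2], [v_0,v_3], [v_0,v_4], [v_1,v_2], [v_1,v_3], [v_1,v_4], [v_2,v_3], [v_2,v_4], [v_3,v_4]
  2-simplices (5): [v_0,v_1,v_3], [v_0,v_1,v_4], [v_0,v_2,v_4], [v_1,v_2,v_3], [v_2,v_3,v_4]

giving chain groups C_0 ≅ Z^5, C_1 ≅ Z^10, C_2 ≅ Z^5.

The boundary map ∂_1: C_1 → C_0 sends each edge [p,q] (with p < q) to q − p.
This gives a 5×10 integer matrix of rank 4; reducing to Smith normal form yields diagonal entries (1,1,1,1).

The boundary map ∂_2: C_2 → C_1 sends each 2-simplex [p,q,r] to [q,r] − [p,r] + [p,q]. For instance
  ∂[v_0,v_1,v_3] = [v_1,v_3] − [v_0,v_3] + [v_0,v_1],
  ∂[v_2,v_3,v_4] = [v_3,v_4] − [v_2,v_4] + [v_2,v_3].
The 10×5 boundary matrix has rank 5 and Smith normal form diag(1,1,1,1,1).

From H_k ≅ ker(∂_k) / im(∂_{k+1}) we obtain:

  H_0: rank C_0 − rank ∂_1 = 5 − 4 = 1, and the invariant factors of ∂_1 are all 1, so H_0 = Z.
  H_1: rank ker ∂_1 − rank ∂_2 = (10 − 4) − 5 = 1, and the invariant factors of ∂_2 are all 1, so H_1 = Z.
  H_2: rank ker ∂_2 − rank ∂_3 = (5 − 5) − 0 = 0, and there is no ∂_3, so H_2 = 0.

As a check, the Euler characteristic is 5 − 10 + 5 = 0, which agrees with 1 − 1 + 0 = 0.

H_0 = Z,  H_1 = Z,  H_2 = 0.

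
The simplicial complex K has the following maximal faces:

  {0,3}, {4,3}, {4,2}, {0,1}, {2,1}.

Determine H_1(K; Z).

Fix the vertex order 0 < 1 < 2 < 3 < 4 and write every simplex with vertices in increasing order. Then dim K = 1 and the simplices of K are:

  0-simplices (5): [0], [1], [2], [3], [4]
  1-simplices (5): [0,1], [0,3], [1,2], [2,4], [3,4]

giving chain groups C_0 ≅ Z^5, C_1 ≅ Z^5.

∂_1: C_1 → C_0 is given by ∂[p,q] = [q] − [p]. For instance
  ∂[1,2] = [2] − [1].
As a 5×5 matrix over Z this has rank 4, with invariant factors (1,1,1,1).

Now H_k = ker ∂_k / im ∂_{k+1}, so:

  H_1: rank ker ∂_1 − rank ∂_2 = (5 − 4) − 0 = 1, and there is no ∂_2, so H_1 = Z.

H_1 ≅ Z.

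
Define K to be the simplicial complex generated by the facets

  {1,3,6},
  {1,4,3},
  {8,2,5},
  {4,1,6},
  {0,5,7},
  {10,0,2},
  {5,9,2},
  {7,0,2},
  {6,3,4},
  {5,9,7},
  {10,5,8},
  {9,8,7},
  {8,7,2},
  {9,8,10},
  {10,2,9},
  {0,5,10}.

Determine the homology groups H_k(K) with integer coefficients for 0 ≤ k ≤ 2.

Take the total order 0 < 1 < 2 < 3 < 4 < 5 < 6 < 7 < 8 < 9 < 10 on the vertex set. Then K (dimension 2) consists of the simplices:

  0-simplices (11): [0], [1], [2], [3], [4], [5], [6], [7], [8], [9], [10]
  1-simplices (24): (24 of them)
  2-simplices (16): [0,2,7], [0,2,10], [0,5,7], [0,5,10], [1,3,4], [1,3,6], [1,4,6], [2,5,8], [2,5,9], [2,7,8], [2,9,10], [3,4,6], [5,7,9], [5,8,10], [7,8,9], [8,9,10]

giving chain groups C_0 ≅ Z^11, C_1 ≅ Z^24, C_2 ≅ Z^16.

Boundary ∂_1: C_1 → C_0 is given by ∂[p,q] = [q] − [p]. For instance
  ∂[4,6] = [6] − [4].
As a 11×24 matrix over Z this has rank 9, with invariant factors (1,1,1,1,1,1,1,1,1).

Boundary ∂_2: C_2 → C_1 acts by ∂[p,q,r] = [q,r] − [p,r] + [p,q]. For instance
  ∂[2,5,8] = [5,8] − [2,8] + [2,5],
  ∂[8,9,10] = [9,10] − [8,10] + [8,9].
This gives a 24×16 integer matrix of rank 15; reducing to Smith normal form yields diagonal entries (1,1,1,1,1,1,1,1,1,1,1,1,1,1,2).

Computing H_k = (kernel of ∂_k) / (image of ∂_{k+1}):

  H_0: rank C_0 − rank ∂_1 = 11 − 9 = 2, and the invariant factors of ∂_1 are all 1, so H_0 ≅ Z^2.
  H_1: rank ker ∂_1 − rank ∂_2 = (24 − 9) − 15 = 0, and ∂_2 has invariant factor 2 > 1, so H_1 ≅ Z/2Z.
  H_2: rank ker ∂_2 − rank ∂_3 = (16 − 15) − 0 = 1, and there is no ∂_3, so H_2 ≅ Z.

As a check, the Euler characteristic is 11 − 24 + 16 = 3, which agrees with 2 − 0 + 1 = 3.

H_0 = Z^2,  H_1 = Z/2Z,  H_2 = Z.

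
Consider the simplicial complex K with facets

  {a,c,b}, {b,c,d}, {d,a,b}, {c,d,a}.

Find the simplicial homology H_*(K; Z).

Fix the vertex order a < b < c < d and write every simplex with vertices in increasing order. Then dim K = 2 and the simplices of K are:

  0-simplices (4): a, b, c, d
  1-simplices (6): ab, ac, ad, bc, bd, cd
  2-simplices (4): abc, abd, acd, bcd

giving chain groups C_0 ≅ Z^4, C_1 ≅ Z^6, C_2 ≅ Z^4.

∂_1: C_1 → C_0 maps an edge to its endpoints' difference, ∂[p,q] = q − p. For instance
  ∂ac = c − a.
The resulting 4×6 matrix has rank 3, and its Smith normal form has invariant factors (1,1,1).

∂_2: C_2 → C_1 sends each 2-simplex [p,q,r] to [q,r] − [p,r] + [p,q]. For instance
  ∂acd = cd − ad + ac,
  ∂abc = bc − ac + ab.
As a 6×4 matrix over Z this has rank 3, with invariant factors (1,1,1).

Now H_k = ker ∂_k / im ∂_{k+1}, so:

  H_0: rank C_0 − rank ∂_1 = 4 − 3 = 1, and the invariant factors of ∂_1 are all 1, so H_0 ≅ Z.
  H_1: rank ker ∂_1 − rank ∂_2 = (6 − 3) − 3 = 0, and the invariant factors of ∂_2 are all 1, so H_1 ≅ 0.
  H_2: rank ker ∂_2 − rank ∂_3 = (4 − 3) − 0 = 1, and there is no ∂_3, so H_2 ≅ Z.

As a check, the Euler characteristic is 4 − 6 + 4 = 2, which agrees with 1 − 0 + 1 = 2.
(K is a triangulation of the 2-sphere S^2.)

H_0 ≅ Z,  H_1 = 0,  H_2 ≅ Z.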